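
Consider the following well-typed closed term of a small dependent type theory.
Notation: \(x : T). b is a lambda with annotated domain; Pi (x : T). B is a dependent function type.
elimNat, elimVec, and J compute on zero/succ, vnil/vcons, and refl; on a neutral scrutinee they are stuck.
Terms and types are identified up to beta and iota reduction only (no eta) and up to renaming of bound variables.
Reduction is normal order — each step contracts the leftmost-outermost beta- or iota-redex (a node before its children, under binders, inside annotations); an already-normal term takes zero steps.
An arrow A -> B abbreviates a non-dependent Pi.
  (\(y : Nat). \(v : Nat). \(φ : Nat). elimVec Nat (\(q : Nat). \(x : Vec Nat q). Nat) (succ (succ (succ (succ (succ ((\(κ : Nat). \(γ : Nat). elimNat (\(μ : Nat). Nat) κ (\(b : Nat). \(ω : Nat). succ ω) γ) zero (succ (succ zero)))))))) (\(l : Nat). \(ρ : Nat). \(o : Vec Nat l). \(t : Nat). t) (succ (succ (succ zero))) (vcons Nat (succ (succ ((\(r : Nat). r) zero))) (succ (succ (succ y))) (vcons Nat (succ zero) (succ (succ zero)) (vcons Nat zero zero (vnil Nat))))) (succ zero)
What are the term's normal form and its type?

resulting normal form:
  \(y : Nat). \(v : Nat). succ (succ (succ (succ (succ (succ (succ zero))))))
the term's type:
  Nat -> Nat -> Nat


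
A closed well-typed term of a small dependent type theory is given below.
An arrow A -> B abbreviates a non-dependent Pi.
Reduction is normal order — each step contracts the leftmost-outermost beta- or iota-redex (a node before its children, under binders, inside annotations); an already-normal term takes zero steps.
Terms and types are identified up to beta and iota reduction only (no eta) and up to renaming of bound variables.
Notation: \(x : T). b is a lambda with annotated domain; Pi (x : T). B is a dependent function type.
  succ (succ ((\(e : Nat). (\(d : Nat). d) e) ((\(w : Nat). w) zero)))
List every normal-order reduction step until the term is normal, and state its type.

normal-order reduction:
  succ (succ ((\(e : Nat). (\(d : Nat). d) e) ((\(w : Nat). w) zero)))
  ~> succ (succ ((\(e : Nat). e) ((\(d : Nat). d) zero)))
  ~> succ (succ ((\(e : Nat). e) zero))
  ~> succ (succ zero)
type:
  Nat


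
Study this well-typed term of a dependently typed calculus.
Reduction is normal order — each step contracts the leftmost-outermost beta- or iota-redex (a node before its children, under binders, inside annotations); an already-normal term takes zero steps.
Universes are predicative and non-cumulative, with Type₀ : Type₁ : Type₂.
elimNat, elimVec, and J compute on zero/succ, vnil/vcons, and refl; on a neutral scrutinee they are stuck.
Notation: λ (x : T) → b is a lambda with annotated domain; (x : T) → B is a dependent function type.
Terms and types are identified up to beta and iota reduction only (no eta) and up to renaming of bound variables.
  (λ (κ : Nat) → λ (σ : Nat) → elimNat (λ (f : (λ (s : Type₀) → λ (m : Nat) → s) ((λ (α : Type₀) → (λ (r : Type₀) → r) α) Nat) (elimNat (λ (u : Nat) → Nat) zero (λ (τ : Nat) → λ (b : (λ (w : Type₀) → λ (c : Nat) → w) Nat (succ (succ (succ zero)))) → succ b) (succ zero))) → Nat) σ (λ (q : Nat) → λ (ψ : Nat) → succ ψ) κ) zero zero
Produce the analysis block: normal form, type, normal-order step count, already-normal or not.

resulting normal form:
  zero
inferred type:
  Nat
reduction steps (normal order): 3
started in normal form: no
first contracted redex: a beta-redex


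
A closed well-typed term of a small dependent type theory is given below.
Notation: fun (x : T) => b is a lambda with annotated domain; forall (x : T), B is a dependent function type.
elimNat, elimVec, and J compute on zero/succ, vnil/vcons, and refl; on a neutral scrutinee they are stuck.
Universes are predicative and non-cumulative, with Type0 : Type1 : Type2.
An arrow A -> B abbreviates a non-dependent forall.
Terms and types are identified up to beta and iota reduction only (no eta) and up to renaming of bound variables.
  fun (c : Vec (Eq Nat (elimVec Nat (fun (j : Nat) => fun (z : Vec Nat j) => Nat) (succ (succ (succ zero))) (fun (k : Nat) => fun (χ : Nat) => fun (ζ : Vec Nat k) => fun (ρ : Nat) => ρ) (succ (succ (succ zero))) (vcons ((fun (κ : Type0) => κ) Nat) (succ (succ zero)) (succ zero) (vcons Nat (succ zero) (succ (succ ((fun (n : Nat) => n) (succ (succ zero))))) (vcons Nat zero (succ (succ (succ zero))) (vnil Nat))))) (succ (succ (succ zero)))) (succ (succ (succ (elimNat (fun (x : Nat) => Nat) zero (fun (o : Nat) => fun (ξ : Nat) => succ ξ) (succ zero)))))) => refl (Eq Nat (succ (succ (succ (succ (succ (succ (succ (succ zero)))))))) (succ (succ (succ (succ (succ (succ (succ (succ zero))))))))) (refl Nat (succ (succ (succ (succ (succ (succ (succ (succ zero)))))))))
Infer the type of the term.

the term's type:
  Vec (Eq Nat (succ (succ (succ zero))) (succ (succ (succ zero)))) (succ (succ (succ (succ zero)))) -> Eq (Eq Nat (succ (succ (succ (succ (succ (succ (succ (succ zero)))))))) (succ (succ (succ (succ (succ (succ (succ (succ zero))))))))) (refl Nat (succ (succ (succ (succ (succ (succ (succ (succ zero))))))))) (refl Nat (succ (succ (succ (succ (succ (succ (succ (succ zero)))))))))


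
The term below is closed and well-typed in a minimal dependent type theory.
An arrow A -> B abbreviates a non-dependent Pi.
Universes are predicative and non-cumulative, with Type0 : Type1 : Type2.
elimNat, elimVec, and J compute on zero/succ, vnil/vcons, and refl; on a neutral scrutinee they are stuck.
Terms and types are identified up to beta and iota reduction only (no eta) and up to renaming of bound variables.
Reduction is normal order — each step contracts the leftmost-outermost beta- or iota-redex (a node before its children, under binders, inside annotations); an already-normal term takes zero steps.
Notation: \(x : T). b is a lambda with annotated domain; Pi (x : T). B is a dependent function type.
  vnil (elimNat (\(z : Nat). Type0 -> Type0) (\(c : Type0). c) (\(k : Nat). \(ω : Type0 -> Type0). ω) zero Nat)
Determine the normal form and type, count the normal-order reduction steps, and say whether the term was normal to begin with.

normal form:
  vnil Nat
type:
  Vec Nat zero
steps to reach normal form (normal order): 2
started in normal form: no
first contracted redex: an elimNat iota-redex


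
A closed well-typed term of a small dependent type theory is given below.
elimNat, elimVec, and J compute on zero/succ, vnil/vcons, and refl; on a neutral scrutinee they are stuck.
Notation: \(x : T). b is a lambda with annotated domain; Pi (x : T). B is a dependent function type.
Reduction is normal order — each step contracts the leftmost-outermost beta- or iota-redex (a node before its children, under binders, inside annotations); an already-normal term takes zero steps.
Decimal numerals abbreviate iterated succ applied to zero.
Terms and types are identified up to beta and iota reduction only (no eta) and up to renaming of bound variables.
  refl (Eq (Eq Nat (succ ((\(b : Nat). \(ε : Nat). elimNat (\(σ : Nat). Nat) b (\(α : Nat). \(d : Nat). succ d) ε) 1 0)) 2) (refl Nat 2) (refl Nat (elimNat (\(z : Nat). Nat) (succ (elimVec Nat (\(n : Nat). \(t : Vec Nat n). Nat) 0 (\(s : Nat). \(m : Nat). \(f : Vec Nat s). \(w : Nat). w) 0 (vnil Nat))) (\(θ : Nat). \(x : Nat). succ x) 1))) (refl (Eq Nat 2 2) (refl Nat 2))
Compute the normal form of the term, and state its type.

reduced normal form:
  refl (Eq (Eq Nat 2 2) (refl Nat 2) (refl Nat 2)) (refl (Eq Nat 2 2) (refl Nat 2))
inferred type:
  Eq (Eq (Eq Nat 2 2) (refl Nat 2) (refl Nat 2)) (refl (Eq Nat 2 2) (refl Nat 2)) (refl (Eq Nat 2 2) (refl Nat 2))


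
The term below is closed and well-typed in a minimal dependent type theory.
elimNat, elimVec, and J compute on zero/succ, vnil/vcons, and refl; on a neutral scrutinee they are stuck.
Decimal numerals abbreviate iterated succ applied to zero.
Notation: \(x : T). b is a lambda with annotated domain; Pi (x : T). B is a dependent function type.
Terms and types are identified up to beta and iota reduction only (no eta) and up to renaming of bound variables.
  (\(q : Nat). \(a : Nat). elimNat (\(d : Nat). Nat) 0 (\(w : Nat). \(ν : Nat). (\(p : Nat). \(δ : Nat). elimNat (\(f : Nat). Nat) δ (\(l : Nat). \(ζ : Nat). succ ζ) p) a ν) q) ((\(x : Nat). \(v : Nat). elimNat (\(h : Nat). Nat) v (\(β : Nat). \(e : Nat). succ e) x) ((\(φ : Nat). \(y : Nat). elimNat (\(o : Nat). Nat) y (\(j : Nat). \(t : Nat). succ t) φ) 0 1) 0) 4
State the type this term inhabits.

type:
  Nat


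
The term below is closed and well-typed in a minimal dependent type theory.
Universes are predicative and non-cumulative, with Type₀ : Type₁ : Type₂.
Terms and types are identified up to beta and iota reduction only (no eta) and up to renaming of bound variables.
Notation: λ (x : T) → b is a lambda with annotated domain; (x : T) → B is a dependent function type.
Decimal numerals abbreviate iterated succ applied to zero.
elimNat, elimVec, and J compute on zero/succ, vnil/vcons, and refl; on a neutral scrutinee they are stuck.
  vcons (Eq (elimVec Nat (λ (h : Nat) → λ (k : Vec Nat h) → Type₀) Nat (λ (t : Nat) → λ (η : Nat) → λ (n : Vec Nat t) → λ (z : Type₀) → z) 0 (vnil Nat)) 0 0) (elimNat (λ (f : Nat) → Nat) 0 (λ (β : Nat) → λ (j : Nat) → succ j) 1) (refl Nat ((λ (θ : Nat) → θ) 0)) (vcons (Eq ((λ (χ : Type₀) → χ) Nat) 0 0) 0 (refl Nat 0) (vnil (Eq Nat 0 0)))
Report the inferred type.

inferred type:
  Vec (Eq Nat 0 0) 2


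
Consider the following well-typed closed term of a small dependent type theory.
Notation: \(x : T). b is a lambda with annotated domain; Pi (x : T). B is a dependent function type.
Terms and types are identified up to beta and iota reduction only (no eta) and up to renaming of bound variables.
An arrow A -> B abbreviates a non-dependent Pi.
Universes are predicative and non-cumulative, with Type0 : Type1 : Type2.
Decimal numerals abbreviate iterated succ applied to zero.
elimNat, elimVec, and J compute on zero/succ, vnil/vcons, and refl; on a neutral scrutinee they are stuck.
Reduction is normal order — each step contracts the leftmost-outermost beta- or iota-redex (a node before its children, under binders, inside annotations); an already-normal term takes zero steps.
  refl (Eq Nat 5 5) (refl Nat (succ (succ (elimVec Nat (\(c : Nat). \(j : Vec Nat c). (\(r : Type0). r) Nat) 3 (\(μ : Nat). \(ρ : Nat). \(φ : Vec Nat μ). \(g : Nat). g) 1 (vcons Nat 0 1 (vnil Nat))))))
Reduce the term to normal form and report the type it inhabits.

resulting normal form:
  refl (Eq Nat 5 5) (refl Nat 5)
inferred type:
  Eq (Eq Nat 5 5) (refl Nat 5) (refl Nat 5)
observation: the first redex contracted is an elimVec iota-redex; the normal form is reached in 6 normal-order steps.


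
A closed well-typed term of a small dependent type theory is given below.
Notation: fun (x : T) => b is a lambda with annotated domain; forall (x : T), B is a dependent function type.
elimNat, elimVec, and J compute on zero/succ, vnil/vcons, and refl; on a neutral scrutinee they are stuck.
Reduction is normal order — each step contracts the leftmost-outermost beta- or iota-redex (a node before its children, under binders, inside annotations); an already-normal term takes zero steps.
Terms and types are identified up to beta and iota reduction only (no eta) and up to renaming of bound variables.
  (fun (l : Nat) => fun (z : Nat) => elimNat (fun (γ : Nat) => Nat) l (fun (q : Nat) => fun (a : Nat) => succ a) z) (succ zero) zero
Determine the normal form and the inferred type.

resulting normal form:
  succ zero
the term's type:
  Nat
observation: the term reaches its normal form after 3 normal-order steps.


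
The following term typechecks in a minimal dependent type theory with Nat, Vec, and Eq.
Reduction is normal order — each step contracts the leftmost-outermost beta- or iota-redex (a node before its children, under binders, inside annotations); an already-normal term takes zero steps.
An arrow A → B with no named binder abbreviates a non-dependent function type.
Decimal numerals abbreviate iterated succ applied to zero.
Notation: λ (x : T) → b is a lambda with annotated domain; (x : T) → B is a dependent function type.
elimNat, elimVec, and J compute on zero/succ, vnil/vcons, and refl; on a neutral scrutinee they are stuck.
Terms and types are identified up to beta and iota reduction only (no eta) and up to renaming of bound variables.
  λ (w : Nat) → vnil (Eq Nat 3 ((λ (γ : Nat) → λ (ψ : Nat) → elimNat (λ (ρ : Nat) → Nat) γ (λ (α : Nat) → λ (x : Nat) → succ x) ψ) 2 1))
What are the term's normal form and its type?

normal form:
  λ (w : Nat) → vnil (Eq Nat 3 3)
the term's type:
  Nat → Vec (Eq Nat 3 3) 0


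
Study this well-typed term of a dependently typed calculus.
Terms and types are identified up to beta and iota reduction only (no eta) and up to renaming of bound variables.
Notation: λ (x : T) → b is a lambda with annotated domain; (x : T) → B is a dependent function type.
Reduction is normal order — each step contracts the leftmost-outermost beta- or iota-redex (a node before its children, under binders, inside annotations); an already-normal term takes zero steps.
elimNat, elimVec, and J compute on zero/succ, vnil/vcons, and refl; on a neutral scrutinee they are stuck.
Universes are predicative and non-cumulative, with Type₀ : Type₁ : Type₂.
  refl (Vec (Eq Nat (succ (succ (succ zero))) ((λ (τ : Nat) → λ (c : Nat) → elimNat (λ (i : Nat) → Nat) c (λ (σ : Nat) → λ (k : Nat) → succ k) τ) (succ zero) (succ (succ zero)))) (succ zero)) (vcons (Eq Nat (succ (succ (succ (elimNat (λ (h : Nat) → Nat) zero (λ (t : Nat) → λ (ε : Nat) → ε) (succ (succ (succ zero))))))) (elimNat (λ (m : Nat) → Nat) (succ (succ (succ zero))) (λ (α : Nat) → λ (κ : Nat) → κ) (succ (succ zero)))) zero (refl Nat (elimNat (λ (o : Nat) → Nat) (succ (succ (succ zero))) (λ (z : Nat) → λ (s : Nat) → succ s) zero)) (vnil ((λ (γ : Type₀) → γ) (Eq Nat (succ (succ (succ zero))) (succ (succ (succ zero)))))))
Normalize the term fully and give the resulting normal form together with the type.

resulting normal form:
  refl (Vec (Eq Nat (succ (succ (succ zero))) (succ (succ (succ zero)))) (succ zero)) (vcons (Eq Nat (succ (succ (succ zero))) (succ (succ (succ zero)))) zero (refl Nat (succ (succ (succ zero)))) (vnil (Eq Nat (succ (succ (succ zero))) (succ (succ (succ zero))))))
type:
  Eq (Vec (Eq Nat (succ (succ (succ zero))) (succ (succ (succ zero)))) (succ zero)) (vcons (Eq Nat (succ (succ (succ zero))) (succ (succ (succ zero)))) zero (refl Nat (succ (succ (succ zero)))) (vnil (Eq Nat (succ (succ (succ zero))) (succ (succ (succ zero)))))) (vcons (Eq Nat (succ (succ (succ zero))) (succ (succ (succ zero)))) zero (refl Nat (succ (succ (succ zero)))) (vnil (Eq Nat (succ (succ (succ zero))) (succ (succ (succ zero))))))
observation: 25 normal-order steps normalize the term, beginning with a beta-redex.


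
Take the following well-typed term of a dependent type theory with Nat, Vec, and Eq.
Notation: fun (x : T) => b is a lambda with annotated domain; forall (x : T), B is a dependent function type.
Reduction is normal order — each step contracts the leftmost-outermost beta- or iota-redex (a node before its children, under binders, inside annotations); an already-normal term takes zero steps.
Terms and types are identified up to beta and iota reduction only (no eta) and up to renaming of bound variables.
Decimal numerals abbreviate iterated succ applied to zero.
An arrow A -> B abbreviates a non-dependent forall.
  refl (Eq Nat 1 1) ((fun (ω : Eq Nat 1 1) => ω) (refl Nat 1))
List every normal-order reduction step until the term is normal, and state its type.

reduction (normal order):
  refl (Eq Nat 1 1) ((fun (ω : Eq Nat 1 1) => ω) (refl Nat 1))
  ~> refl (Eq Nat 1 1) (refl Nat 1)
inferred type:
  Eq (Eq Nat 1 1) (refl Nat 1) (refl Nat 1)


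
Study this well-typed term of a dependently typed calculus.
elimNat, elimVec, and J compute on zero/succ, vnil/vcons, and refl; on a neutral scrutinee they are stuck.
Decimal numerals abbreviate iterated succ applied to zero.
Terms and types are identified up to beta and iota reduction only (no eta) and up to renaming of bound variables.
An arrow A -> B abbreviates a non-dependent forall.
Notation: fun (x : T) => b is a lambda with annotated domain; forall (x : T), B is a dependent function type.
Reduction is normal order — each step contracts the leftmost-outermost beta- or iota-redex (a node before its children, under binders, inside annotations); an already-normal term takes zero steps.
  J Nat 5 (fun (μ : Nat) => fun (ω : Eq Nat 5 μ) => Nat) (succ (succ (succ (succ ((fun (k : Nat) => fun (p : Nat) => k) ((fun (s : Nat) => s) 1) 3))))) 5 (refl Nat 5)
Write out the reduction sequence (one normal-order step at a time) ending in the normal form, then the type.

reduction (normal order):
  J Nat 5 (fun (μ : Nat) => fun (ω : Eq Nat 5 μ) => Nat) (succ (succ (succ (succ ((fun (k : Nat) => fun (p : Nat) => k) ((fun (s : Nat) => s) 1) 3))))) 5 (refl Nat 5)
  ~> succ (succ (succ (succ ((fun (μ : Nat) => fun (ω : Nat) => μ) ((fun (k : Nat) => k) 1) 3))))
  ~> succ (succ (succ (succ ((fun (μ : Nat) => (fun (ω : Nat) => ω) 1) 3))))
  ~> succ (succ (succ (succ ((fun (μ : Nat) => μ) 1))))
  ~> 5
the term's type:
  Nat


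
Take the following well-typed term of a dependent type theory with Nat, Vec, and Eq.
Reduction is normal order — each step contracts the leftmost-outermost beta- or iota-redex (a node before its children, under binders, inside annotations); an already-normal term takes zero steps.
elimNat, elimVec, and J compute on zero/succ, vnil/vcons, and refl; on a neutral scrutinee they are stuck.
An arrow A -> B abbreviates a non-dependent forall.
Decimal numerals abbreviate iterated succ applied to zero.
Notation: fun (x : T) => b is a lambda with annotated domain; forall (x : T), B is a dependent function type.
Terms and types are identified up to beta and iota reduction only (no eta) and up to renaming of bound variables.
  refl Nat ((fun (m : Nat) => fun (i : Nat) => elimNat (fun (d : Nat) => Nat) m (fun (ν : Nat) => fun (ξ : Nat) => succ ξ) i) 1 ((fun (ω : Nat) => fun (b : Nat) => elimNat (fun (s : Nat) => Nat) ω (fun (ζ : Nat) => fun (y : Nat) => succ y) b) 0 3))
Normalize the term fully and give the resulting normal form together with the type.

normal form:
  refl Nat 4
inferred type:
  Eq Nat 4 4
observation: contracting a beta-redex first, the term normalizes in 24 steps.


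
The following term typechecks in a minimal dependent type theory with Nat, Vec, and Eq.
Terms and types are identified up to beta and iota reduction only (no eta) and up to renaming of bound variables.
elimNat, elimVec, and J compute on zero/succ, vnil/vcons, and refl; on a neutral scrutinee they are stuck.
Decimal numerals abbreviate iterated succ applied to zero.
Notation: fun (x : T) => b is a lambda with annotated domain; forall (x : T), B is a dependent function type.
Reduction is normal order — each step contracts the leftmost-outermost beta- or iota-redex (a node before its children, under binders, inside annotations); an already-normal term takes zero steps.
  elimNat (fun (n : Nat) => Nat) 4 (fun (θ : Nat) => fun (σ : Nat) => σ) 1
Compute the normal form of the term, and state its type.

resulting normal form:
  4
the term's type:
  Nat
observation: the term reaches its normal form after 4 normal-order steps.


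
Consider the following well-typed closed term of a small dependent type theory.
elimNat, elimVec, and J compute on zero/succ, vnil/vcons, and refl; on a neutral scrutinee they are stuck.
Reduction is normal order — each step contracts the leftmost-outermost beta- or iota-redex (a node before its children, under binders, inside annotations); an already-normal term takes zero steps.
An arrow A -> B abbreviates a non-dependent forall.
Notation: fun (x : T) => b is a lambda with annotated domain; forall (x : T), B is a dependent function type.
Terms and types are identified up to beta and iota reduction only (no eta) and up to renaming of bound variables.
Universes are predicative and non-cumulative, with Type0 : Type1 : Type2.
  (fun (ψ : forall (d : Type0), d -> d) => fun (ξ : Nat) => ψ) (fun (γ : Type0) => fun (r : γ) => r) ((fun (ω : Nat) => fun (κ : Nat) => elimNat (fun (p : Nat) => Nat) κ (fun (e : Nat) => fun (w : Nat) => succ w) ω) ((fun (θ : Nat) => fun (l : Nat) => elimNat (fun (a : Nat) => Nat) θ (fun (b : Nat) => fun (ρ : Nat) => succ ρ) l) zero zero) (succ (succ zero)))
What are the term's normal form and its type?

reduced normal form:
  fun (ψ : Type0) => fun (d : ψ) => d
the term's type:
  forall (ψ : Type0), ψ -> ψ


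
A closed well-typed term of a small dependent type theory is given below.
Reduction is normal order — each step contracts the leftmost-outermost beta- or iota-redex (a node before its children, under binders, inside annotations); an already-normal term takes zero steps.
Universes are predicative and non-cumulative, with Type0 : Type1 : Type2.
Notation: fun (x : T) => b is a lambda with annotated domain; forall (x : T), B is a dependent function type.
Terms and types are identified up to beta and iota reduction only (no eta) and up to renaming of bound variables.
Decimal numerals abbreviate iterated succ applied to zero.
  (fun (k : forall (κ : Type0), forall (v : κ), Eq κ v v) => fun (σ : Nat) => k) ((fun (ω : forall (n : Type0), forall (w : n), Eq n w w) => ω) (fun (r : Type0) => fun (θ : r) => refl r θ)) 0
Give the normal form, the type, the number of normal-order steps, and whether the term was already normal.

reduced normal form:
  fun (k : Type0) => fun (κ : k) => refl k κ
type:
  forall (k : Type0), forall (κ : k), Eq k κ κ
normal-order step count: 3
term was already normal: no
first contracted redex: a beta-redex


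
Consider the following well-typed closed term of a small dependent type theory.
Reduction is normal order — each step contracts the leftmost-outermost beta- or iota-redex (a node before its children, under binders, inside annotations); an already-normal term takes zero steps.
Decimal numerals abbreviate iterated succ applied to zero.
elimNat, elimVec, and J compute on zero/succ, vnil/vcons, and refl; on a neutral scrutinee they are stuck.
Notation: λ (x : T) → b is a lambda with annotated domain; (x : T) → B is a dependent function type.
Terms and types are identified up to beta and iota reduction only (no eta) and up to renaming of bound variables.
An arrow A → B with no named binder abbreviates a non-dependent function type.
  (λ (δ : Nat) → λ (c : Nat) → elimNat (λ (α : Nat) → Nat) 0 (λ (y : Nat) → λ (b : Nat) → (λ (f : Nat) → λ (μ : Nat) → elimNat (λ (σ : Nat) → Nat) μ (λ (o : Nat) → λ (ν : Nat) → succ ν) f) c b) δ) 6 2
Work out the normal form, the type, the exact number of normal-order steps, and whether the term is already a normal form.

reduced normal form:
  12
type:
  Nat
steps to reach normal form (normal order): 75
already normal: no
first redex: a beta-redex


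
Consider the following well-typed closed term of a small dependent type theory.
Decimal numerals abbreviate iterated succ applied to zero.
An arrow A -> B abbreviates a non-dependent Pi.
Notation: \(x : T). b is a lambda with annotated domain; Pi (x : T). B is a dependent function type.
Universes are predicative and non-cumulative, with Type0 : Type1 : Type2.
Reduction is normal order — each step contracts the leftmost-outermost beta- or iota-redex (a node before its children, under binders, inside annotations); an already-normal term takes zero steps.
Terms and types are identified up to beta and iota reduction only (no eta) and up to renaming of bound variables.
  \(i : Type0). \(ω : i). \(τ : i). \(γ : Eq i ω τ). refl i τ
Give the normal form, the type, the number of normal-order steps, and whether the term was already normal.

resulting normal form:
  \(i : Type0). \(ω : i). \(τ : i). \(γ : Eq i ω τ). refl i τ
type:
  Pi (i : Type0). Pi (ω : i). Pi (τ : i). Eq i ω τ -> Eq i τ τ
normal-order step count: 0
term was already normal: yes


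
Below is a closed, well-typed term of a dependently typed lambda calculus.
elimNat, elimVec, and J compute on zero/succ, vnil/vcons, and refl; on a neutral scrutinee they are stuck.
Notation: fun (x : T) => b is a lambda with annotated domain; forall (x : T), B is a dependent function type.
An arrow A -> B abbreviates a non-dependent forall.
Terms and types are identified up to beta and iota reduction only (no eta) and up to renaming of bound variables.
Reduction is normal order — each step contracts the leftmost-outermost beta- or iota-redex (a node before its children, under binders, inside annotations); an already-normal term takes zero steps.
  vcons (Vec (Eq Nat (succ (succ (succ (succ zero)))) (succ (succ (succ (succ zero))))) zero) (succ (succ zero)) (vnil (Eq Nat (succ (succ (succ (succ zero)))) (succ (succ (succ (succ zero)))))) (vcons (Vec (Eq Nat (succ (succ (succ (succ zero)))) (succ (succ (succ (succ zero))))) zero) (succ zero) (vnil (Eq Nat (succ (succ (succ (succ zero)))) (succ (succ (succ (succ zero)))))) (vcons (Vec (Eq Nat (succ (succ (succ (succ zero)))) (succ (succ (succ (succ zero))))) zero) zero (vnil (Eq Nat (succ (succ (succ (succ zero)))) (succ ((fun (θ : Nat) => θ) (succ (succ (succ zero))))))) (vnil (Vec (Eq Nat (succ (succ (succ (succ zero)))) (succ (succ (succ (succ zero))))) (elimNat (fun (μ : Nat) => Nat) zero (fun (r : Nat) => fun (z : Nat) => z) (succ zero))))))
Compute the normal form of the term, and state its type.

normal form:
  vcons (Vec (Eq Nat (succ (succ (succ (succ zero)))) (succ (succ (succ (succ zero))))) zero) (succ (succ zero)) (vnil (Eq Nat (succ (succ (succ (succ zero)))) (succ (succ (succ (succ zero)))))) (vcons (Vec (Eq Nat (succ (succ (succ (succ zero)))) (succ (succ (succ (succ zero))))) zero) (succ zero) (vnil (Eq Nat (succ (succ (succ (succ zero)))) (succ (succ (succ (succ zero)))))) (vcons (Vec (Eq Nat (succ (succ (succ (succ zero)))) (succ (succ (succ (succ zero))))) zero) zero (vnil (Eq Nat (succ (succ (succ (succ zero)))) (succ (succ (succ (succ zero)))))) (vnil (Vec (Eq Nat (succ (succ (succ (succ zero)))) (succ (succ (succ (succ zero))))) zero))))
inferred type:
  Vec (Vec (Eq Nat (succ (succ (succ (succ zero)))) (succ (succ (succ (succ zero))))) zero) (succ (succ (succ zero)))
observation: the leftmost-outermost redex is a beta-redex, and normalization takes 5 steps.


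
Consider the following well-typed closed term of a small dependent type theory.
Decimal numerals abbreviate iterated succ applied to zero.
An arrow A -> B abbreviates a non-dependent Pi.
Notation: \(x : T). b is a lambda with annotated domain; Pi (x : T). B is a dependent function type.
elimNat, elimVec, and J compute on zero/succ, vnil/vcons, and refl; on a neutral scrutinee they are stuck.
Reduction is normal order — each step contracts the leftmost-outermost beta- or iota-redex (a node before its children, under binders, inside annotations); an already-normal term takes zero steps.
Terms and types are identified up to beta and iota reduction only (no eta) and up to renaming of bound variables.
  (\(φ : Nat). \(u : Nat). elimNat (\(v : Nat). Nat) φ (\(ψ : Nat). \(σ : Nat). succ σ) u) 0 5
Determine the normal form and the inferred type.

reduced normal form:
  5
type:
  Nat
observation: reduction starts at a beta-redex, and 18 normal-order steps reach the normal form.


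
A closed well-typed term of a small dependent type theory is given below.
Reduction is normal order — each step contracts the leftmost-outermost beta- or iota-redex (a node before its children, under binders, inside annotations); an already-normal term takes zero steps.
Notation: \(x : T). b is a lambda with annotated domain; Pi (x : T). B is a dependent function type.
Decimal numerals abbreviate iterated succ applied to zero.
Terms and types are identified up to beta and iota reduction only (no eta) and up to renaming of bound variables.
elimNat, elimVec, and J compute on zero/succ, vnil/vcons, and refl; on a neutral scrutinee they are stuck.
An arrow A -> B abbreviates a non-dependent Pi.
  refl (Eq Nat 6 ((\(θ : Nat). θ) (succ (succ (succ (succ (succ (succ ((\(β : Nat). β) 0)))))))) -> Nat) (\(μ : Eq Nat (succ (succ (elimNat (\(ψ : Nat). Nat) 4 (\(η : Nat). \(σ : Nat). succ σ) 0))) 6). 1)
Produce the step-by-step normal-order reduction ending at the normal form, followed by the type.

normal-order reduction sequence:
  refl (Eq Nat 6 ((\(θ : Nat). θ) (succ (succ (succ (succ (succ (succ ((\(β : Nat). β) 0)))))))) -> Nat) (\(μ : Eq Nat (succ (succ (elimNat (\(ψ : Nat). Nat) 4 (\(η : Nat). \(σ : Nat). succ σ) 0))) 6). 1)
  ~> refl (Eq Nat 6 (succ (succ (succ (succ (succ (succ ((\(θ : Nat). θ) 0))))))) -> Nat) (\(β : Eq Nat (succ (succ (elimNat (\(μ : Nat). Nat) 4 (\(ψ : Nat). \(η : Nat). succ η) 0))) 6). 1)
  ~> refl (Eq Nat 6 6 -> Nat) (\(θ : Eq Nat (succ (succ (elimNat (\(β : Nat). Nat) 4 (\(μ : Nat). \(ψ : Nat). succ ψ) 0))) 6). 1)
  ~> refl (Eq Nat 6 6 -> Nat) (\(θ : Eq Nat 6 6). 1)
the term's type:
  Eq (Eq Nat 6 6 -> Nat) (\(θ : Eq Nat 6 6). 1) (\(β : Eq Nat 6 6). 1)


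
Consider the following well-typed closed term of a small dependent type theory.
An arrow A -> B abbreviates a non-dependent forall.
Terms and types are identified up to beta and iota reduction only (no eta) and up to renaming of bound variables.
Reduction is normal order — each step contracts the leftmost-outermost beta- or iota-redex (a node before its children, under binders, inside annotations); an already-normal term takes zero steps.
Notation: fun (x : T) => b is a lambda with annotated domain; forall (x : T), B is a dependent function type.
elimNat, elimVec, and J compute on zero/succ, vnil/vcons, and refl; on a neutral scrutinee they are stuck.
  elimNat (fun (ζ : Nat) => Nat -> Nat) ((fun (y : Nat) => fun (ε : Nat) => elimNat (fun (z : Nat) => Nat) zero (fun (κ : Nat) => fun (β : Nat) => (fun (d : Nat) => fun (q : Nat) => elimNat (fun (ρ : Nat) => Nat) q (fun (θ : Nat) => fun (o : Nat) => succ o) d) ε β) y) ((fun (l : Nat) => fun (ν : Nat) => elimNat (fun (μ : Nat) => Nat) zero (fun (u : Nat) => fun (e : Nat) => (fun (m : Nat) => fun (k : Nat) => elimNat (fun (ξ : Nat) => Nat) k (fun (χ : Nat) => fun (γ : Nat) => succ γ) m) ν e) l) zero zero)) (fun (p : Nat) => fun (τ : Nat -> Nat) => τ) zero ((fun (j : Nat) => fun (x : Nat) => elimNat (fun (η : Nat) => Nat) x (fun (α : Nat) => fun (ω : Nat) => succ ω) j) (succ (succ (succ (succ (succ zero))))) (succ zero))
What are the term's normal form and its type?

reduced normal form:
  zero
type:
  Nat


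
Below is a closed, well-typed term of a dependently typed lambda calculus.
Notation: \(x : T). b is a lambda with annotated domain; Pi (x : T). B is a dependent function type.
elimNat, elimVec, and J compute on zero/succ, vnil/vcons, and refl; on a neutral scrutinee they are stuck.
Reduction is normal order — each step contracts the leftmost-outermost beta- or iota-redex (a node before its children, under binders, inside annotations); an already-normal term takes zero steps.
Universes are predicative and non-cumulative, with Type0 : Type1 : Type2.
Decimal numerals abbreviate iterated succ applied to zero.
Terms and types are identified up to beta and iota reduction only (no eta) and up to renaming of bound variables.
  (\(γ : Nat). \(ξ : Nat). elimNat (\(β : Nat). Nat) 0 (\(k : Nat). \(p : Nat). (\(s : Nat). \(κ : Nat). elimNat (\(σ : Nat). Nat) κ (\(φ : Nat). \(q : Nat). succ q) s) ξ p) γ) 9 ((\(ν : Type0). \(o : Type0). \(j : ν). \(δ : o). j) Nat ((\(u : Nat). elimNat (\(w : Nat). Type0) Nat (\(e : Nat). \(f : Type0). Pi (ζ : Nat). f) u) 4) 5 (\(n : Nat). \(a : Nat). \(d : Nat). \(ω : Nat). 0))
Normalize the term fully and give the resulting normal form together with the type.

normal form:
  45
the term's type:
  Nat
observation: 228 normal-order steps normalize the term, beginning with a beta-redex.


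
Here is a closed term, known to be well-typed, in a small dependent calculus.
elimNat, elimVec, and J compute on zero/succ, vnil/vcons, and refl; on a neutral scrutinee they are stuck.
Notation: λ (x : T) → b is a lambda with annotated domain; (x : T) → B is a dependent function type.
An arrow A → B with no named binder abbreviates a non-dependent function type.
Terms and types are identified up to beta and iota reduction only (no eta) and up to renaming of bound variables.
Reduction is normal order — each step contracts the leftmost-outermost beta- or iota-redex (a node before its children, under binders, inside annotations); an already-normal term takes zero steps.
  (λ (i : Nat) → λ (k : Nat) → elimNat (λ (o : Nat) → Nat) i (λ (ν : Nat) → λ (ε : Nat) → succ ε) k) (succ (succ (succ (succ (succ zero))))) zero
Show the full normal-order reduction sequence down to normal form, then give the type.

reduction (normal order):
  (λ (i : Nat) → λ (k : Nat) → elimNat (λ (o : Nat) → Nat) i (λ (ν : Nat) → λ (ε : Nat) → succ ε) k) (succ (succ (succ (succ (succ zero))))) zero
  ~> (λ (i : Nat) → elimNat (λ (k : Nat) → Nat) (succ (succ (succ (succ (succ zero))))) (λ (o : Nat) → λ (ν : Nat) → succ ν) i) zero
  ~> elimNat (λ (i : Nat) → Nat) (succ (succ (succ (succ (succ zero))))) (λ (k : Nat) → λ (o : Nat) → succ o) zero
  ~> succ (succ (succ (succ (succ zero))))
the term's type:
  Nat


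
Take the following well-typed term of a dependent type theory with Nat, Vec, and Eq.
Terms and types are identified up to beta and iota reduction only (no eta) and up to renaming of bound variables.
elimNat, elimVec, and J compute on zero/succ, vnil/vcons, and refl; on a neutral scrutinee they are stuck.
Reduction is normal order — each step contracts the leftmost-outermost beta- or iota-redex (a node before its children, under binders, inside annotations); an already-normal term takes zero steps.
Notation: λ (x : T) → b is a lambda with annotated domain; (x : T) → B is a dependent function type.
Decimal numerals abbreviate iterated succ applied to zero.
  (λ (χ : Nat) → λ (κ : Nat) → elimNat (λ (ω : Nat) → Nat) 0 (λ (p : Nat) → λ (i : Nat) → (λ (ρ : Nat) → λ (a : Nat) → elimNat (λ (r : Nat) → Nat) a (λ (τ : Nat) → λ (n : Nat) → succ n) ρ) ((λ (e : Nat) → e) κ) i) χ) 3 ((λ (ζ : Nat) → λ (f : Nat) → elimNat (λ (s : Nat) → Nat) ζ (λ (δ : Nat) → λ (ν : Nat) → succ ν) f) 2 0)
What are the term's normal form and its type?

normal form:
  6
inferred type:
  Nat


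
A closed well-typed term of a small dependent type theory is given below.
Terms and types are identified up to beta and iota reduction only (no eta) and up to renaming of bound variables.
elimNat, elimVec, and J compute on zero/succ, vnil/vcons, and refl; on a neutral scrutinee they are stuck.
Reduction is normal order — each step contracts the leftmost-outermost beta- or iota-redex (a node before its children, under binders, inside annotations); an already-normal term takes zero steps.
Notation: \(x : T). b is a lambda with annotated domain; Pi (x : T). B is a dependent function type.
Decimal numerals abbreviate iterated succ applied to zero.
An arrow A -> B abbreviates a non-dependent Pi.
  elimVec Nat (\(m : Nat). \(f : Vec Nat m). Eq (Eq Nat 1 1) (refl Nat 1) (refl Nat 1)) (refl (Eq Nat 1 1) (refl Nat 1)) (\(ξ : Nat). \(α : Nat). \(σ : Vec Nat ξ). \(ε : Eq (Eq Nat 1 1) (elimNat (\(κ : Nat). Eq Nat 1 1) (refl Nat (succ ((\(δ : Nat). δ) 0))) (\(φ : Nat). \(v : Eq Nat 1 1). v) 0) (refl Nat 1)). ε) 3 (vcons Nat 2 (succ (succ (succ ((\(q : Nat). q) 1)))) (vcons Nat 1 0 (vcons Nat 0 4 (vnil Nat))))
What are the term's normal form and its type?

normal form:
  refl (Eq Nat 1 1) (refl Nat 1)
type:
  Eq (Eq Nat 1 1) (refl Nat 1) (refl Nat 1)
observation: the term reaches its normal form after 16 normal-order steps.


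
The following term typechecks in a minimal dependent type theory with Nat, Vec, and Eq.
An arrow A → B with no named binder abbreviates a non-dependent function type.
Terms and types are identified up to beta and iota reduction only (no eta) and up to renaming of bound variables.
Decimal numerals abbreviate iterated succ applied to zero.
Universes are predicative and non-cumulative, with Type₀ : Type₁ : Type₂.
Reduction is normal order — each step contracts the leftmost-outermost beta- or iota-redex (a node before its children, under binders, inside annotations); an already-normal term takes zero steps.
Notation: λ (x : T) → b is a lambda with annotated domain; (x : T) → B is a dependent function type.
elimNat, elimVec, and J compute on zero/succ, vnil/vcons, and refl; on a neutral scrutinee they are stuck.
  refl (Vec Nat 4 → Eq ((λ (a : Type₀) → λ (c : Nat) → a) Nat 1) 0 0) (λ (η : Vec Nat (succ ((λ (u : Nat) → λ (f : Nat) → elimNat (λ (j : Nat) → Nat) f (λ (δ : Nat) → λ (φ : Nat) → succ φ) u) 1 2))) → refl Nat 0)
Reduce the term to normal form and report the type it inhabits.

resulting normal form:
  refl (Vec Nat 4 → Eq Nat 0 0) (λ (a : Vec Nat 4) → refl Nat 0)
inferred type:
  Eq (Vec Nat 4 → Eq Nat 0 0) (λ (a : Vec Nat 4) → refl Nat 0) (λ (c : Vec Nat 4) → refl Nat 0)
observation: the leftmost-outermost redex is a beta-redex, and normalization takes 8 steps.


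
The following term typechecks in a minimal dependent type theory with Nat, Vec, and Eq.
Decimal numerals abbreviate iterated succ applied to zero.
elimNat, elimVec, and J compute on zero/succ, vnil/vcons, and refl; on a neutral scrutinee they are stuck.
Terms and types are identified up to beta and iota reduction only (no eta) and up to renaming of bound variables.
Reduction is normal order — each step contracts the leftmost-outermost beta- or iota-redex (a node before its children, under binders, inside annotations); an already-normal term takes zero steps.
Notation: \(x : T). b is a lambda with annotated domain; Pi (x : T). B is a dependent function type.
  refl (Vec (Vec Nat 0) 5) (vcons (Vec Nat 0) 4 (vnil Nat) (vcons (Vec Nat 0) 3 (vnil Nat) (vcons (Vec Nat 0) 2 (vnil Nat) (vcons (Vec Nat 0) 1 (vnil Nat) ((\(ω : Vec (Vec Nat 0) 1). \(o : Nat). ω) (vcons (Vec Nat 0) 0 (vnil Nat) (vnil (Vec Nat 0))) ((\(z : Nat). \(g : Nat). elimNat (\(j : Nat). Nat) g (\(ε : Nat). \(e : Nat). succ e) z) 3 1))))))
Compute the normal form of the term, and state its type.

resulting normal form:
  refl (Vec (Vec Nat 0) 5) (vcons (Vec Nat 0) 4 (vnil Nat) (vcons (Vec Nat 0) 3 (vnil Nat) (vcons (Vec Nat 0) 2 (vnil Nat) (vcons (Vec Nat 0) 1 (vnil Nat) (vcons (Vec Nat 0) 0 (vnil Nat) (vnil (Vec Nat 0)))))))
the term's type:
  Eq (Vec (Vec Nat 0) 5) (vcons (Vec Nat 0) 4 (vnil Nat) (vcons (Vec Nat 0) 3 (vnil Nat) (vcons (Vec Nat 0) 2 (vnil Nat) (vcons (Vec Nat 0) 1 (vnil Nat) (vcons (Vec Nat 0) 0 (vnil Nat) (vnil (Vec Nat 0))))))) (vcons (Vec Nat 0) 4 (vnil Nat) (vcons (Vec Nat 0) 3 (vnil Nat) (vcons (Vec Nat 0) 2 (vnil Nat) (vcons (Vec Nat 0) 1 (vnil Nat) (vcons (Vec Nat 0) 0 (vnil Nat) (vnil (Vec Nat 0)))))))
observation: the leftmost-outermost redex is a beta-redex, and normalization takes 2 steps.


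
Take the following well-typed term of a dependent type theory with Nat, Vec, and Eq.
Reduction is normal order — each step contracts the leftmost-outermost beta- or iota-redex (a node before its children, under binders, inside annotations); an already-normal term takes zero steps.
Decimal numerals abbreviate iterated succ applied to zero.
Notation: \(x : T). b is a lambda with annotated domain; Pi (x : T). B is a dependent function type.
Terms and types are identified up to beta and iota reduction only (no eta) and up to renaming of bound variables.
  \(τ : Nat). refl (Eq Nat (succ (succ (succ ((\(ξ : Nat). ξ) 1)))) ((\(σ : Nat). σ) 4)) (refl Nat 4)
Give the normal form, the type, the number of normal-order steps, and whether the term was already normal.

reduced normal form:
  \(τ : Nat). refl (Eq Nat 4 4) (refl Nat 4)
the term's type:
  Pi (τ : Nat). Eq (Eq Nat 4 4) (refl Nat 4) (refl Nat 4)
normal-order step count: 2
started in normal form: no
first redex: a beta-redex
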